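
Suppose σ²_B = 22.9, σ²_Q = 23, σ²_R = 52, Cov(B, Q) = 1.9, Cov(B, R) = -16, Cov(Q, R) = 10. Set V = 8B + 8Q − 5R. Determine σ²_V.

σ²_V = 4960.8

σ²_V = a²·σ²_B + b²·σ²_Q + c²·σ²_R + 2ab·Cov(B, Q) + 2ac·Cov(B, R) + 2bc·Cov(Q, R), with a = 8, b = 8, c = -5.
= 1465.6 + 1472 + 1300 + 243.2 + 1280 + (-800)
= 4960.8.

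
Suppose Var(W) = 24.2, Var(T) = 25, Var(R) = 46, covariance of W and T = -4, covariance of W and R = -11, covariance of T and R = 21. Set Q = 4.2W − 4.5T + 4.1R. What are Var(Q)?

Var(Q) = 703.858

Var(Q) = a²·Var(W) + b²·Var(T) + c²·Var(R) + 2ab·covariance of W and T + 2ac·covariance of W and R + 2bc·covariance of T and R, with a = 4.2, b = -4.5, c = 4.1.
= 426.888 + 506.25 + 773.26 + 151.2 + (-378.84) + (-774.9)
= 703.858.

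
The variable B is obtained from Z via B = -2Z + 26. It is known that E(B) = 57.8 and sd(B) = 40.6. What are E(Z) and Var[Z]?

E(Z) = -15.9, Var[Z] = 412.09

From B = -2Z + 26: E(B) = a·E(Z) + b, so E(Z) = (E(B) − b)/a = (57.8 − 26)/(-2) = -15.9.
Var[B] = 40.6² = 1648.36.
Var[B] = a²·Var[Z], so Var[Z] = 1648.36/(-2)² = 412.09.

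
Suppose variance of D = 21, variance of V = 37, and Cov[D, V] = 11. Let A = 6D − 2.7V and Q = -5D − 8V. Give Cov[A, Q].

Cov[A, Q] = -210.3

By bilinearity, Cov[A, Q] = ac·variance of D + bd·variance of V + (ad+bc)·Cov[D, V], with a=6, b=-2.7, c=-5, d=-8.
ac·variance of D = 6·(-5)·21 = -630
bd·variance of V = (-2.7)·(-8)·37 = 799.2
(ad+bc)·Cov[D, V] = (-34.5)·11 = -379.5
Cov[A, Q] = -630 + 799.2 + (-379.5) = -210.3.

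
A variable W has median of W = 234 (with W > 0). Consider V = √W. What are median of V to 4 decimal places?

median of V = 15.2971

√W is monotone on this domain, so median of V = √(234) ≈ 15.2971.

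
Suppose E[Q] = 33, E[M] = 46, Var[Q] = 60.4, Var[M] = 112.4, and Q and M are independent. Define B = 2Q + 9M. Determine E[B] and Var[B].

E[B] = 480, Var[B] = 9346

E[B] = 2·E[Q] + 9·E[M] = 2·33 + 9·46 = 480.
Var[B] = a²·Var[Q] + b²·Var[M] + 2ab·Cov(Q, M) with a = 2, b = 9.
Independence gives Cov(Q, M) = 0.
= 2²·60.4 + 9²·112.4 + 2·2·9·0
= 241.6 + 9104.4 + 0 = 9346.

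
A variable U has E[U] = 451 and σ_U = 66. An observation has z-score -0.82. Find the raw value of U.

U = E[U] + z·σ_U = 451 + (-0.82)·66 = 396.88.

U = 396.88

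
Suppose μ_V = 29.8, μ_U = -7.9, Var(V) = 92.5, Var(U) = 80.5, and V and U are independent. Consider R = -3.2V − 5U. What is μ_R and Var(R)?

μ_R = (-3.2)·μ_V + (-5)·μ_U = (-3.2)·29.8 + (-5)·(-7.9) = -55.86.
Var(R) = a²·Var(V) + b²·Var(U) + 2ab·Cov[V, U] with a = -3.2, b = -5.
Independence gives Cov[V, U] = 0.
= (-3.2)²·92.5 + (-5)²·80.5 + 2·(-3.2)·(-5)·0
= 947.2 + 2012.5 + 0 = 2959.7.

μ_R = -55.86, Var(R) = 2959.7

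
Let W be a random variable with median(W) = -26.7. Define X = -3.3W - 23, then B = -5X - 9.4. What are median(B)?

median(B) = -334.95

median(X) = (-3.3)·(-26.7) + (-23) = 65.11.
median(B) = (-5)·65.11 + (-9.4) = -334.95.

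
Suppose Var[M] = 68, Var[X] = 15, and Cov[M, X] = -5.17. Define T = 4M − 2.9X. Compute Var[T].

Var[T] = a²·Var[M] + b²·Var[X] + 2ab·Cov[M, X] with a = 4, b = -2.9.
= 4²·68 + (-2.9)²·15 + 2·4·(-2.9)·(-5.17)
= 1088 + 126.15 + 119.944 = 1334.094.

Var[T] = 1334.094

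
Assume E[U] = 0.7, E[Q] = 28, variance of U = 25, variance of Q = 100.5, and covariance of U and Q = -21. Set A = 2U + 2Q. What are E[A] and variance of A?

E[A] = 2·E[U] + 2·E[Q] = 2·0.7 + 2·28 = 57.4.
variance of A = a²·variance of U + b²·variance of Q + 2ab·covariance of U and Q with a = 2, b = 2.
= 2²·25 + 2²·100.5 + 2·2·2·(-21)
= 100 + 402 + (-168) = 334.

E[A] = 57.4, variance of A = 334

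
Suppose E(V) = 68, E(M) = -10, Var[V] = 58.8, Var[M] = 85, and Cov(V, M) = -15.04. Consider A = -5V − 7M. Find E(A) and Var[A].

E(A) = (-5)·E(V) + (-7)·E(M) = (-5)·68 + (-7)·(-10) = -270.
Var[A] = a²·Var[V] + b²·Var[M] + 2ab·Cov(V, M) with a = -5, b = -7.
= (-5)²·58.8 + (-7)²·85 + 2·(-5)·(-7)·(-15.04)
= 1470 + 4165 + (-1052.8) = 4582.2.

E(A) = -270, Var[A] = 4582.2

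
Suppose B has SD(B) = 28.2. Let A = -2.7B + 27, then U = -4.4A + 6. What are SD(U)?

SD(A) = |-2.7|·28.2 = 76.14.
SD(U) = |-4.4|·76.14 = 335.016.

SD(U) = 335.016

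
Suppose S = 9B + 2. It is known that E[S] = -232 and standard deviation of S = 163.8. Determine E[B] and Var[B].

E[B] = -26, Var[B] = 331.24

From S = 9B + 2: E[S] = a·E[B] + b, so E[B] = (E[S] − b)/a = (-232 − 2)/9 = -26.
Var[S] = 163.8² = 26830.44.
Var[S] = a²·Var[B], so Var[B] = 26830.44/9² = 331.24.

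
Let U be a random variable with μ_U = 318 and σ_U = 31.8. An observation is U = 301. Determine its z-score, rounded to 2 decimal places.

z = -0.53

z = (U − μ_U) / σ_U = (301 − 318) / 31.8 ≈ -0.53.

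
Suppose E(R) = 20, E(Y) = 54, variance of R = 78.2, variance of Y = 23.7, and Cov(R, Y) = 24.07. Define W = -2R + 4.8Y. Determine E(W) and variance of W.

E(W) = (-2)·E(R) + 4.8·E(Y) = (-2)·20 + 4.8·54 = 219.2.
variance of W = a²·variance of R + b²·variance of Y + 2ab·Cov(R, Y) with a = -2, b = 4.8.
= (-2)²·78.2 + 4.8²·23.7 + 2·(-2)·4.8·24.07
= 312.8 + 546.048 + (-462.144) = 396.704.

E(W) = 219.2, variance of W = 396.704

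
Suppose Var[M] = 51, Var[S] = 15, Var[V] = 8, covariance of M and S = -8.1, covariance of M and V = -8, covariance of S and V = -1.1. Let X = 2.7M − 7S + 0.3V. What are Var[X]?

Var[X] = 1405.35

Var[X] = a²·Var[M] + b²·Var[S] + c²·Var[V] + 2ab·covariance of M and S + 2ac·covariance of M and V + 2bc·covariance of S and V, with a = 2.7, b = -7, c = 0.3.
= 371.79 + 735 + 0.72 + 306.18 + (-12.96) + 4.62
= 1405.35.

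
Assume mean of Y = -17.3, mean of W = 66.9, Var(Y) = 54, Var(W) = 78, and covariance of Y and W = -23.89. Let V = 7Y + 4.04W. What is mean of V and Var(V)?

mean of V = 7·mean of Y + 4.04·mean of W = 7·(-17.3) + 4.04·66.9 = 149.176.
Var(V) = a²·Var(Y) + b²·Var(W) + 2ab·covariance of Y and W with a = 7, b = 4.04.
= 7²·54 + 4.04²·78 + 2·7·4.04·(-23.89)
= 2646 + 1273.0848 + (-1351.2184) = 2567.8664.

mean of V = 149.176, Var(V) = 2567.8664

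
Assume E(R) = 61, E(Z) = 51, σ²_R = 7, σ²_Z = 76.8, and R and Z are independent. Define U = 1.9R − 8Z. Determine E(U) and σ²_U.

E(U) = 1.9·E(R) + (-8)·E(Z) = 1.9·61 + (-8)·51 = -292.1.
σ²_U = a²·σ²_R + b²·σ²_Z + 2ab·covariance of R and Z with a = 1.9, b = -8.
Independence gives covariance of R and Z = 0.
= 1.9²·7 + (-8)²·76.8 + 2·1.9·(-8)·0
= 25.27 + 4915.2 + 0 = 4940.47.

E(U) = -292.1, σ²_U = 4940.47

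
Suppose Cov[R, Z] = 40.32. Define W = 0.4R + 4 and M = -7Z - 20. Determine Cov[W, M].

Cov[W, M] = a·c·Cov[R, Z] = 0.4·(-7)·40.32 = -112.896. Additive constants drop out.

Cov[W, M] = -112.896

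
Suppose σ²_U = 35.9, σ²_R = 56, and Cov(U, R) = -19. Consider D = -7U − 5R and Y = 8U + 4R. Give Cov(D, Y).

By bilinearity, Cov(D, Y) = ac·σ²_U + bd·σ²_R + (ad+bc)·Cov(U, R), with a=-7, b=-5, c=8, d=4.
ac·σ²_U = (-7)·8·35.9 = -2010.4
bd·σ²_R = (-5)·4·56 = -1120
(ad+bc)·Cov(U, R) = (-68)·(-19) = 1292
Cov(D, Y) = -2010.4 + (-1120) + 1292 = -1838.4.

Cov(D, Y) = -1838.4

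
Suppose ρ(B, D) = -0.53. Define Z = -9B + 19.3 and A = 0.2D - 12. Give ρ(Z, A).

Linear rescalings preserve |correlation|; the slopes -9 and 0.2 have opposite signs, so the correlation flips sign: ρ(Z, A) = −ρ(B, D) = 0.53.

ρ(Z, A) = 0.53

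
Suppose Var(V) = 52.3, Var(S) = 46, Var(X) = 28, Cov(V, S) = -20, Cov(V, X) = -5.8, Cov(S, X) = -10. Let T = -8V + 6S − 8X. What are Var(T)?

Var(T) = a²·Var(V) + b²·Var(S) + c²·Var(X) + 2ab·Cov(V, S) + 2ac·Cov(V, X) + 2bc·Cov(S, X), with a = -8, b = 6, c = -8.
= 3347.2 + 1656 + 1792 + 1920 + (-742.4) + 960
= 8932.8.

Var(T) = 8932.8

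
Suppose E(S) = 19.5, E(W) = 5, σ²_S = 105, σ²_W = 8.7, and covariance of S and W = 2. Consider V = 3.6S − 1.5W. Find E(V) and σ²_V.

E(V) = 3.6·E(S) + (-1.5)·E(W) = 3.6·19.5 + (-1.5)·5 = 62.7.
σ²_V = a²·σ²_S + b²·σ²_W + 2ab·covariance of S and W with a = 3.6, b = -1.5.
= 3.6²·105 + (-1.5)²·8.7 + 2·3.6·(-1.5)·2
= 1360.8 + 19.575 + (-21.6) = 1358.775.

E(V) = 62.7, σ²_V = 1358.775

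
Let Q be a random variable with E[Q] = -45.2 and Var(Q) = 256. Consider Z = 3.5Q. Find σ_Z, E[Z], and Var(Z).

Z = 3.5Q is linear with a = 3.5, b = 0.
σ_Q = √256 = 16.
σ_Z = |a|·σ_Q = |3.5|·16 = 56.
E[Z] = a·E[Q] + b = 3.5·(-45.2) = -158.2.
Var(Z) = a²·Var(Q) = 3.5²·256 = 3136.

σ_Z = 56, E[Z] = -158.2, Var(Z) = 3136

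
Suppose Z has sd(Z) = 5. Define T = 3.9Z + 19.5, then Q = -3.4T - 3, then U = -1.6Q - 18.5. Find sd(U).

sd(T) = |3.9|·5 = 19.5.
sd(Q) = |-3.4|·19.5 = 66.3.
sd(U) = |-1.6|·66.3 = 106.08.

sd(U) = 106.08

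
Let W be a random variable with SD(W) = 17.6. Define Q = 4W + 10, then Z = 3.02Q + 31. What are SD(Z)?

SD(Q) = |4|·17.6 = 70.4.
SD(Z) = |3.02|·70.4 = 212.608.

SD(Z) = 212.608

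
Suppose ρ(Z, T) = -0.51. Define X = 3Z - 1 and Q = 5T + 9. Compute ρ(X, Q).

ρ(X, Q) = -0.51

Linear rescalings preserve correlation up to sign; here the slopes 3 and 5 have the same sign, so ρ(X, Q) = ρ(Z, T) = -0.51.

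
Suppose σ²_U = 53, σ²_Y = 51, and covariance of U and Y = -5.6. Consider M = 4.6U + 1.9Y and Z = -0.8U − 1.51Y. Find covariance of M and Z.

covariance of M and Z = -293.9494

By bilinearity, covariance of M and Z = ac·σ²_U + bd·σ²_Y + (ad+bc)·covariance of U and Y, with a=4.6, b=1.9, c=-0.8, d=-1.51.
ac·σ²_U = 4.6·(-0.8)·53 = -195.04
bd·σ²_Y = 1.9·(-1.51)·51 = -146.319
(ad+bc)·covariance of U and Y = (-8.466)·(-5.6) = 47.4096
covariance of M and Z = -195.04 + (-146.319) + 47.4096 = -293.9494.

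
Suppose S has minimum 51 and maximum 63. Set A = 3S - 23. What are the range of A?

Range(A) = 36

Range of S = 63 − 51 = 12.
Range(A) = |a|·Range(S) = |3|·12 = 36.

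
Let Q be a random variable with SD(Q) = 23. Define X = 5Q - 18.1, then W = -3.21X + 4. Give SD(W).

SD(W) = 369.15

SD(X) = |5|·23 = 115.
SD(W) = |-3.21|·115 = 369.15.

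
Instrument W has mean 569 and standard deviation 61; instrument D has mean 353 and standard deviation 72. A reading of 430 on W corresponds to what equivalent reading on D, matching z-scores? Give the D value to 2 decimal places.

D = 188.93

z = (430 − 569)/61 ≈ -2.2787.
D = 353 + z·72 = 353 + (430 − 569)·72/61 ≈ 188.93.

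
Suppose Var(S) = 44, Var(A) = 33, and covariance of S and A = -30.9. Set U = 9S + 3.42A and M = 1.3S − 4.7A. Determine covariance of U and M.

covariance of U and M = 1154.0466

By bilinearity, covariance of U and M = ac·Var(S) + bd·Var(A) + (ad+bc)·covariance of S and A, with a=9, b=3.42, c=1.3, d=-4.7.
ac·Var(S) = 9·1.3·44 = 514.8
bd·Var(A) = 3.42·(-4.7)·33 = -530.442
(ad+bc)·covariance of S and A = (-37.854)·(-30.9) = 1169.6886
covariance of U and M = 514.8 + (-530.442) + 1169.6886 = 1154.0466.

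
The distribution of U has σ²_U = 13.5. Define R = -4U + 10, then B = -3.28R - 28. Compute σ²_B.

σ²_B = 2323.8144

σ²_R = (-4)²·13.5 = 216.
σ²_B = (-3.28)²·216 = 2323.8144.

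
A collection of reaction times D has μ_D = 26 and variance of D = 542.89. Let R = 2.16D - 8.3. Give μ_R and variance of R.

R = 2.16D - 8.3 is linear with a = 2.16, b = -8.3.
μ_R = a·μ_D + b = 2.16·26 + (-8.3) = 47.86.
variance of R = a²·variance of D = 2.16²·542.89 = 2532.907584 (the additive constant -8.3 does not affect variance).

μ_R = 47.86, variance of R = 2532.907584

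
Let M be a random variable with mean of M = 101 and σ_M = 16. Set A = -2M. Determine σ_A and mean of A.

σ_A = 32, mean of A = -202

A = -2M is linear with a = -2, b = 0.
σ_A = |a|·σ_M = |-2|·16 = 32.
mean of A = a·mean of M + b = (-2)·101 = -202.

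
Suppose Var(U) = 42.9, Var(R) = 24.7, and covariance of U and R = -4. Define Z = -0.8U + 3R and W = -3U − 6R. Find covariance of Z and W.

covariance of Z and W = -324.84

By bilinearity, covariance of Z and W = ac·Var(U) + bd·Var(R) + (ad+bc)·covariance of U and R, with a=-0.8, b=3, c=-3, d=-6.
ac·Var(U) = (-0.8)·(-3)·42.9 = 102.96
bd·Var(R) = 3·(-6)·24.7 = -444.6
(ad+bc)·covariance of U and R = (-4.2)·(-4) = 16.8
covariance of Z and W = 102.96 + (-444.6) + 16.8 = -324.84.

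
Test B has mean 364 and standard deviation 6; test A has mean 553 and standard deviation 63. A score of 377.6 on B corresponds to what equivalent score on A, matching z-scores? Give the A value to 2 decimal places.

z = (377.6 − 364)/6 ≈ 2.2667.
A = 553 + z·63 = 553 + (377.6 − 364)·63/6 = 695.80.

A = 695.80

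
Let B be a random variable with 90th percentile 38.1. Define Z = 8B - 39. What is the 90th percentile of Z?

90th percentile of Z = 265.8

Since a = 8 > 0 the transformation is increasing, so the 90th percentile of Z = a·(P_{90} of B) + b = 8·38.1 + (-39) = 265.8.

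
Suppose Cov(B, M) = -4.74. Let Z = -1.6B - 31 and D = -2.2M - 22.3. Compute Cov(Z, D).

Cov(Z, D) = -16.6848

Cov(Z, D) = a·c·Cov(B, M) = (-1.6)·(-2.2)·(-4.74) = -16.6848. Additive constants drop out.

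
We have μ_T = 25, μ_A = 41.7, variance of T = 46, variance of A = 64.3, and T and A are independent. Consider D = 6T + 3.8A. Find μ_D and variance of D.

μ_D = 308.46, variance of D = 2584.492

μ_D = 6·μ_T + 3.8·μ_A = 6·25 + 3.8·41.7 = 308.46.
variance of D = a²·variance of T + b²·variance of A + 2ab·covariance of T and A with a = 6, b = 3.8.
Independence gives covariance of T and A = 0.
= 6²·46 + 3.8²·64.3 + 2·6·3.8·0
= 1656 + 928.492 + 0 = 2584.492.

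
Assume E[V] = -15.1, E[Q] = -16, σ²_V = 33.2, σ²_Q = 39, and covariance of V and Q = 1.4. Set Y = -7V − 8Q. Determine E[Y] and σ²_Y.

E[Y] = 233.7, σ²_Y = 4279.6

E[Y] = (-7)·E[V] + (-8)·E[Q] = (-7)·(-15.1) + (-8)·(-16) = 233.7.
σ²_Y = a²·σ²_V + b²·σ²_Q + 2ab·covariance of V and Q with a = -7, b = -8.
= (-7)²·33.2 + (-8)²·39 + 2·(-7)·(-8)·1.4
= 1626.8 + 2496 + 156.8 = 4279.6.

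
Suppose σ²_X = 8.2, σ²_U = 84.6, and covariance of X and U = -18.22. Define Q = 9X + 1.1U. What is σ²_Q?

σ²_Q = a²·σ²_X + b²·σ²_U + 2ab·covariance of X and U with a = 9, b = 1.1.
= 9²·8.2 + 1.1²·84.6 + 2·9·1.1·(-18.22)
= 664.2 + 102.366 + (-360.756) = 405.81.

σ²_Q = 405.81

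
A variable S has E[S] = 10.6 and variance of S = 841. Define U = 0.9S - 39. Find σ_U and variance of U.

U = 0.9S - 39 is linear with a = 0.9, b = -39.
σ_S = √841 = 29.
σ_U = |a|·σ_S = |0.9|·29 = 26.1.
variance of U = a²·variance of S = 0.9²·841 = 681.21 (the additive constant -39 does not affect variance).

σ_U = 26.1, variance of U = 681.21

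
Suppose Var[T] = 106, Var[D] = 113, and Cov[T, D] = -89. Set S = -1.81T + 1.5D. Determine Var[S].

Var[S] = a²·Var[T] + b²·Var[D] + 2ab·Cov[T, D] with a = -1.81, b = 1.5.
= (-1.81)²·106 + 1.5²·113 + 2·(-1.81)·1.5·(-89)
= 347.2666 + 254.25 + 483.27 = 1084.7866.

Var[S] = 1084.7866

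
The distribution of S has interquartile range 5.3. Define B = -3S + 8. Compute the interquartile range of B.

Under B = aS + b, IQR(B) = |a|·IQR(S) = |-3|·5.3 = 15.9 (shifts cancel; spread scales by |a|).

IQR(B) = 15.9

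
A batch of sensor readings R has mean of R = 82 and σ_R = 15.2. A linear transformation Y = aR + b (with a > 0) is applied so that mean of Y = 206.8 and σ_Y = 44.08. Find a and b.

σ_Y = a·σ_R (a > 0), so a = 44.08/15.2 = 2.9.
mean of Y = a·mean of R + b, so b = 206.8 − 2.9·82 = -31.

a = 2.9, b = -31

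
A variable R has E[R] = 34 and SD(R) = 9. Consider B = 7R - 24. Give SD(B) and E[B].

SD(B) = 63, E[B] = 214

B = 7R - 24 is linear with a = 7, b = -24.
SD(B) = |a|·SD(R) = |7|·9 = 63.
E[B] = a·E[R] + b = 7·34 + (-24) = 214.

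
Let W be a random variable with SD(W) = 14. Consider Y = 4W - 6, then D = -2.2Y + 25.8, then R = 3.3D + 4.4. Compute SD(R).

SD(R) = 406.56

SD(Y) = |4|·14 = 56.
SD(D) = |-2.2|·56 = 123.2.
SD(R) = |3.3|·123.2 = 406.56.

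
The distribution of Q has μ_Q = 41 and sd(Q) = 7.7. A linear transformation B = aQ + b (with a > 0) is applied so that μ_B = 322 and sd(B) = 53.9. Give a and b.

sd(B) = a·sd(Q) (a > 0), so a = 53.9/7.7 = 7.
μ_B = a·μ_Q + b, so b = 322 − 7·41 = 35.

a = 7, b = 35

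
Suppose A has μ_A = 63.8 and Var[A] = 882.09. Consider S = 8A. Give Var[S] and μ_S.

Var[S] = 56453.76, μ_S = 510.4

S = 8A is linear with a = 8, b = 0.
Var[S] = a²·Var[A] = 8²·882.09 = 56453.76.
μ_S = a·μ_A + b = 8·63.8 = 510.4.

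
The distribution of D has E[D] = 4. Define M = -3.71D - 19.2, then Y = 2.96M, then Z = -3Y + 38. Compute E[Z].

E[M] = (-3.71)·4 + (-19.2) = -34.04.
E[Y] = 2.96·(-34.04) = -100.7584.
E[Z] = (-3)·(-100.7584) + 38 = 340.2752.

E[Z] = 340.2752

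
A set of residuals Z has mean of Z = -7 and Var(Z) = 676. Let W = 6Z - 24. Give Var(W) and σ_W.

Var(W) = 24336, σ_W = 156

W = 6Z - 24 is linear with a = 6, b = -24.
Var(W) = a²·Var(Z) = 6²·676 = 24336 (the additive constant -24 does not affect variance).
σ_Z = √676 = 26.
σ_W = |a|·σ_Z = |6|·26 = 156.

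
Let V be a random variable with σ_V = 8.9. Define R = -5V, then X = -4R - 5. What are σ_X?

σ_X = 178

σ_R = |-5|·8.9 = 44.5.
σ_X = |-4|·44.5 = 178.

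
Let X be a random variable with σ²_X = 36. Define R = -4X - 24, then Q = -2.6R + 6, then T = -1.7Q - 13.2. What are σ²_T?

σ²_T = 11252.9664

σ²_R = (-4)²·36 = 576.
σ²_Q = (-2.6)²·576 = 3893.76.
σ²_T = (-1.7)²·3893.76 = 11252.9664.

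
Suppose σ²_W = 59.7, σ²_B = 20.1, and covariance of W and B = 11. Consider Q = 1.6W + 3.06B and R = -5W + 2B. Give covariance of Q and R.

By bilinearity, covariance of Q and R = ac·σ²_W + bd·σ²_B + (ad+bc)·covariance of W and B, with a=1.6, b=3.06, c=-5, d=2.
ac·σ²_W = 1.6·(-5)·59.7 = -477.6
bd·σ²_B = 3.06·2·20.1 = 123.012
(ad+bc)·covariance of W and B = (-12.1)·11 = -133.1
covariance of Q and R = -477.6 + 123.012 + (-133.1) = -487.688.

covariance of Q and R = -487.688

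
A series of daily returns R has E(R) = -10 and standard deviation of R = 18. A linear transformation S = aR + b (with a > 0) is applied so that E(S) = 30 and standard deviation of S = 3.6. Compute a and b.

standard deviation of S = a·standard deviation of R (a > 0), so a = 3.6/18 = 0.2.
E(S) = a·E(R) + b, so b = 30 − 0.2·(-10) = 32.

a = 0.2, b = 32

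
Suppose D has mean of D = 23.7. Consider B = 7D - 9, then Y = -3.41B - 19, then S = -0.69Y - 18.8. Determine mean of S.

mean of B = 7·23.7 + (-9) = 156.9.
mean of Y = (-3.41)·156.9 + (-19) = -554.029.
mean of S = (-0.69)·(-554.029) + (-18.8) = 363.48001.

mean of S = 363.48001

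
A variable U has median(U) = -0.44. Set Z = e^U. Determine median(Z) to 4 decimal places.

e^U is monotone on this domain, so median(Z) = exp(-0.44) ≈ 0.644.

median(Z) = 0.644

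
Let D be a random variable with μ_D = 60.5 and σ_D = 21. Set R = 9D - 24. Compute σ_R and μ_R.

σ_R = 189, μ_R = 520.5

R = 9D - 24 is linear with a = 9, b = -24.
σ_R = |a|·σ_D = |9|·21 = 189.
μ_R = a·μ_D + b = 9·60.5 + (-24) = 520.5.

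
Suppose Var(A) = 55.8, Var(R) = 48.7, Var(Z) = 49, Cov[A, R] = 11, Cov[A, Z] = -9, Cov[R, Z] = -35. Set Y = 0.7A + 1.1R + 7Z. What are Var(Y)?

Var(Y) = 1877.009

Var(Y) = a²·Var(A) + b²·Var(R) + c²·Var(Z) + 2ab·Cov[A, R] + 2ac·Cov[A, Z] + 2bc·Cov[R, Z], with a = 0.7, b = 1.1, c = 7.
= 27.342 + 58.927 + 2401 + 16.94 + (-88.2) + (-539)
= 1877.009.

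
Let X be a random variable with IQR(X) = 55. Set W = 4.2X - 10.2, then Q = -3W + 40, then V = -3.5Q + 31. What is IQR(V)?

IQR(W) = |4.2|·55 = 231.
IQR(Q) = |-3|·231 = 693.
IQR(V) = |-3.5|·693 = 2425.5.

IQR(V) = 2425.5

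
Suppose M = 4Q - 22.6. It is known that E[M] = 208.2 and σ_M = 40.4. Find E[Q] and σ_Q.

From M = 4Q - 22.6: E[M] = a·E[Q] + b, so E[Q] = (E[M] − b)/a = (208.2 − (-22.6))/4 = 57.7.
σ_M = |a|·σ_Q, so σ_Q = 40.4/|4| = 10.1.

E[Q] = 57.7, σ_Q = 10.1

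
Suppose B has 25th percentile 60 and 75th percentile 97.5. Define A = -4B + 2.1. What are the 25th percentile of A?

Since a = -4 < 0 the transformation is decreasing, reversing order: the 25th percentile of A corresponds to the 75th percentile of B.
So P_{25}(A) = a·P_{75}(B) + b = (-4)·97.5 + 2.1 = -387.9.

25th percentile of A = -387.9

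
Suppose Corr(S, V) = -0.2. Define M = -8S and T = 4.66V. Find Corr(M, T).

Linear rescalings preserve |correlation|; the slopes -8 and 4.66 have opposite signs, so the correlation flips sign: Corr(M, T) = −Corr(S, V) = 0.2.

Corr(M, T) = 0.2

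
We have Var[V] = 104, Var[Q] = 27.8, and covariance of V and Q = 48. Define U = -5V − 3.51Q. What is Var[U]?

Var[U] = a²·Var[V] + b²·Var[Q] + 2ab·covariance of V and Q with a = -5, b = -3.51.
= (-5)²·104 + (-3.51)²·27.8 + 2·(-5)·(-3.51)·48
= 2600 + 342.49878 + 1684.8 = 4627.29878.

Var[U] = 4627.29878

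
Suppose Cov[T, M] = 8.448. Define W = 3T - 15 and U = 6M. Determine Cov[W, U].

Cov[W, U] = a·c·Cov[T, M] = 3·6·8.448 = 152.064. Additive constants drop out.

Cov[W, U] = 152.064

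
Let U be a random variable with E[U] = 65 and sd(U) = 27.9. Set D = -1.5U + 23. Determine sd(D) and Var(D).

sd(D) = 41.85, Var(D) = 1751.4225

D = -1.5U + 23 is linear with a = -1.5, b = 23.
sd(D) = |a|·sd(U) = |-1.5|·27.9 = 41.85.
Var(U) = 27.9² = 778.41.
Var(D) = a²·Var(U) = (-1.5)²·778.41 = 1751.4225 (the additive constant 23 does not affect variance).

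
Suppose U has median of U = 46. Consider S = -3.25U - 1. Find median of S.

A linear map preserves order up to sign, so median of S = a·median of U + b = (-3.25)·46 + (-1) = -150.5.

median of S = -150.5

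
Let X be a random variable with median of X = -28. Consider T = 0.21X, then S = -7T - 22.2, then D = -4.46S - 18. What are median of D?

median of D = -102.5616

median of T = 0.21·(-28) = -5.88.
median of S = (-7)·(-5.88) + (-22.2) = 18.96.
median of D = (-4.46)·18.96 + (-18) = -102.5616.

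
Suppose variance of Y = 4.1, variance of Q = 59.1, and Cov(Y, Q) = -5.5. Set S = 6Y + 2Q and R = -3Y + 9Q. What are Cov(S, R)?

Cov(S, R) = 726

By bilinearity, Cov(S, R) = ac·variance of Y + bd·variance of Q + (ad+bc)·Cov(Y, Q), with a=6, b=2, c=-3, d=9.
ac·variance of Y = 6·(-3)·4.1 = -73.8
bd·variance of Q = 2·9·59.1 = 1063.8
(ad+bc)·Cov(Y, Q) = (48)·(-5.5) = -264
Cov(S, R) = -73.8 + 1063.8 + (-264) = 726.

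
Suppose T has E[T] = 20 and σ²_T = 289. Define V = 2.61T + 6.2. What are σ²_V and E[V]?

V = 2.61T + 6.2 is linear with a = 2.61, b = 6.2.
σ²_V = a²·σ²_T = 2.61²·289 = 1968.6969 (the additive constant 6.2 does not affect variance).
E[V] = a·E[T] + b = 2.61·20 + 6.2 = 58.4.

σ²_V = 1968.6969, E[V] = 58.4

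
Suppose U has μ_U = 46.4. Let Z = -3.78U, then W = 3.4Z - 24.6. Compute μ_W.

μ_W = -620.9328

μ_Z = (-3.78)·46.4 = -175.392.
μ_W = 3.4·(-175.392) + (-24.6) = -620.9328.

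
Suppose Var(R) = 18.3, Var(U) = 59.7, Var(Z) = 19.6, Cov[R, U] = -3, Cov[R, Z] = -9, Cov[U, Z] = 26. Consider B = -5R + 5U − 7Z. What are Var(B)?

Var(B) = a²·Var(R) + b²·Var(U) + c²·Var(Z) + 2ab·Cov[R, U] + 2ac·Cov[R, Z] + 2bc·Cov[U, Z], with a = -5, b = 5, c = -7.
= 457.5 + 1492.5 + 960.4 + 150 + (-630) + (-1820)
= 610.4.

Var(B) = 610.4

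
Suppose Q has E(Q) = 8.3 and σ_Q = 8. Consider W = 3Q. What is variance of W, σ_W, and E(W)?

variance of W = 576, σ_W = 24, E(W) = 24.9

W = 3Q is linear with a = 3, b = 0.
variance of Q = 8² = 64.
variance of W = a²·variance of Q = 3²·64 = 576.
σ_W = |a|·σ_Q = |3|·8 = 24.
E(W) = a·E(Q) + b = 3·8.3 = 24.9.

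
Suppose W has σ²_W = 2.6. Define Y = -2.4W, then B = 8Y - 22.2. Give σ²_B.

σ²_Y = (-2.4)²·2.6 = 14.976.
σ²_B = 8²·14.976 = 958.464.

σ²_B = 958.464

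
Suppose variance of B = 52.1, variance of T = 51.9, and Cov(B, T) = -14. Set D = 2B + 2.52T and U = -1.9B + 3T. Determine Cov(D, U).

By bilinearity, Cov(D, U) = ac·variance of B + bd·variance of T + (ad+bc)·Cov(B, T), with a=2, b=2.52, c=-1.9, d=3.
ac·variance of B = 2·(-1.9)·52.1 = -197.98
bd·variance of T = 2.52·3·51.9 = 392.364
(ad+bc)·Cov(B, T) = (1.212)·(-14) = -16.968
Cov(D, U) = -197.98 + 392.364 + (-16.968) = 177.416.

Cov(D, U) = 177.416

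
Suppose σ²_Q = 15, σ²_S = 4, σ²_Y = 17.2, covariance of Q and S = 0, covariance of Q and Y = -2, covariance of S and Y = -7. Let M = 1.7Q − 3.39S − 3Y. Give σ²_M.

σ²_M = 122.1384

σ²_M = a²·σ²_Q + b²·σ²_S + c²·σ²_Y + 2ab·covariance of Q and S + 2ac·covariance of Q and Y + 2bc·covariance of S and Y, with a = 1.7, b = -3.39, c = -3.
= 43.35 + 45.9684 + 154.8 + 0 + 20.4 + (-142.38)
= 122.1384.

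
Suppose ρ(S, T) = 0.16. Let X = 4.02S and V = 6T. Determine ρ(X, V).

ρ(X, V) = 0.16

Linear rescalings preserve correlation up to sign; here the slopes 4.02 and 6 have the same sign, so ρ(X, V) = ρ(S, T) = 0.16.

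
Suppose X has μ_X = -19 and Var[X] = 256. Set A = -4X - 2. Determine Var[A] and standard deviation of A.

A = -4X - 2 is linear with a = -4, b = -2.
Var[A] = a²·Var[X] = (-4)²·256 = 4096 (the additive constant -2 does not affect variance).
standard deviation of X = √256 = 16.
standard deviation of A = |a|·standard deviation of X = |-4|·16 = 64.

Var[A] = 4096, standard deviation of A = 64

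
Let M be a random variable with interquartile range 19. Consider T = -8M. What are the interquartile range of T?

Under T = aM + b, IQR(T) = |a|·IQR(M) = |-8|·19 = 152 (shifts cancel; spread scales by |a|).

IQR(T) = 152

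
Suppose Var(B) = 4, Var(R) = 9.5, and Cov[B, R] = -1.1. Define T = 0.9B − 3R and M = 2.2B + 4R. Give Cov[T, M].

Cov[T, M] = -102.78

By bilinearity, Cov[T, M] = ac·Var(B) + bd·Var(R) + (ad+bc)·Cov[B, R], with a=0.9, b=-3, c=2.2, d=4.
ac·Var(B) = 0.9·2.2·4 = 7.92
bd·Var(R) = (-3)·4·9.5 = -114
(ad+bc)·Cov[B, R] = (-3)·(-1.1) = 3.3
Cov[T, M] = 7.92 + (-114) + 3.3 = -102.78.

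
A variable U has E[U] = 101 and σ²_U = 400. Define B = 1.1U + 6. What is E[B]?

E[B] = 117.1

B = 1.1U + 6 is linear with a = 1.1, b = 6.
E[B] = a·E[U] + b = 1.1·101 + 6 = 117.1.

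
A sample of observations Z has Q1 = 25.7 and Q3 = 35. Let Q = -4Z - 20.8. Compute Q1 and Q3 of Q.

a = -4 < 0 reverses order: Q1(Q) comes from Q3(Z), Q3(Q) from Q1(Z).
Q1(Q) = (-4)·35 + (-20.8) = -160.8; Q3(Q) = (-4)·25.7 + (-20.8) = -123.6.

Q1(Q) = -160.8, Q3(Q) = -123.6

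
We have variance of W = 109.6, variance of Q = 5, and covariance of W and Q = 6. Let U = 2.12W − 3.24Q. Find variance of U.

variance of U = 462.64864

variance of U = a²·variance of W + b²·variance of Q + 2ab·covariance of W and Q with a = 2.12, b = -3.24.
= 2.12²·109.6 + (-3.24)²·5 + 2·2.12·(-3.24)·6
= 492.58624 + 52.488 + (-82.4256) = 462.64864.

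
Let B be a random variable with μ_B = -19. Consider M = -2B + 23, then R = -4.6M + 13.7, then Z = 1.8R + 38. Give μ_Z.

μ_M = (-2)·(-19) + 23 = 61.
μ_R = (-4.6)·61 + 13.7 = -266.9.
μ_Z = 1.8·(-266.9) + 38 = -442.42.

μ_Z = -442.42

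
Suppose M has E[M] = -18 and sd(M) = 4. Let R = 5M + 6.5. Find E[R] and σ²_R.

E[R] = -83.5, σ²_R = 400

R = 5M + 6.5 is linear with a = 5, b = 6.5.
E[R] = a·E[M] + b = 5·(-18) + 6.5 = -83.5.
σ²_M = 4² = 16.
σ²_R = a²·σ²_M = 5²·16 = 400 (the additive constant 6.5 does not affect variance).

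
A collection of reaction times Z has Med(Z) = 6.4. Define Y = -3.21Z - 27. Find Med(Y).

A linear map preserves order up to sign, so Med(Y) = a·Med(Z) + b = (-3.21)·6.4 + (-27) = -47.544.

Med(Y) = -47.544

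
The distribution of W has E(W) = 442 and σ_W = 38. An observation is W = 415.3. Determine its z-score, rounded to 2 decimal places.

z = -0.70

z = (W − E(W)) / σ_W = (415.3 − 442) / 38 ≈ -0.70.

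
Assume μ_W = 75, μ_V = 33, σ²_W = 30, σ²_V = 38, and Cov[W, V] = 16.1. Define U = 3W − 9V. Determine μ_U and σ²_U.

μ_U = -72, σ²_U = 2478.6

μ_U = 3·μ_W + (-9)·μ_V = 3·75 + (-9)·33 = -72.
σ²_U = a²·σ²_W + b²·σ²_V + 2ab·Cov[W, V] with a = 3, b = -9.
= 3²·30 + (-9)²·38 + 2·3·(-9)·16.1
= 270 + 3078 + (-869.4) = 2478.6.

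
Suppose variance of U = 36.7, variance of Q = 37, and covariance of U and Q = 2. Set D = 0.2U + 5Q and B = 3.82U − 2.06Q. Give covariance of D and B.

covariance of D and B = -315.6852

By bilinearity, covariance of D and B = ac·variance of U + bd·variance of Q + (ad+bc)·covariance of U and Q, with a=0.2, b=5, c=3.82, d=-2.06.
ac·variance of U = 0.2·3.82·36.7 = 28.0388
bd·variance of Q = 5·(-2.06)·37 = -381.1
(ad+bc)·covariance of U and Q = (18.688)·2 = 37.376
covariance of D and B = 28.0388 + (-381.1) + 37.376 = -315.6852.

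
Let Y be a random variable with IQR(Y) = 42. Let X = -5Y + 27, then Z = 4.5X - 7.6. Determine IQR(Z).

IQR(X) = |-5|·42 = 210.
IQR(Z) = |4.5|·210 = 945.

IQR(Z) = 945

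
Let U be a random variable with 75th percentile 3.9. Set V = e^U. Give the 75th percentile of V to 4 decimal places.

75th percentile of V = 49.4024

e^U is increasing, so P_{75}(V) = g(P_{75}(U)) ≈ 49.4024.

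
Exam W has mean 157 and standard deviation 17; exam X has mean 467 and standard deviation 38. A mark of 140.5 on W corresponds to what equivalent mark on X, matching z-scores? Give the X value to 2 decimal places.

X = 430.12

z = (140.5 − 157)/17 ≈ -0.9706.
X = 467 + z·38 = 467 + (140.5 − 157)·38/17 ≈ 430.12.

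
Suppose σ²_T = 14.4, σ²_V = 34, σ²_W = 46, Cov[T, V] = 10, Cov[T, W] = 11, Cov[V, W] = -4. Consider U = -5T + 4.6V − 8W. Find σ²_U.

σ²_U = 4737.84

σ²_U = a²·σ²_T + b²·σ²_V + c²·σ²_W + 2ab·Cov[T, V] + 2ac·Cov[T, W] + 2bc·Cov[V, W], with a = -5, b = 4.6, c = -8.
= 360 + 719.44 + 2944 + (-460) + 880 + 294.4
= 4737.84.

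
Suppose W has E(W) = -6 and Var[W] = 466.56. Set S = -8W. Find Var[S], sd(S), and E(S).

S = -8W is linear with a = -8, b = 0.
Var[S] = a²·Var[W] = (-8)²·466.56 = 29859.84.
sd(W) = √466.56 = 21.6.
sd(S) = |a|·sd(W) = |-8|·21.6 = 172.8.
E(S) = a·E(W) + b = (-8)·(-6) = 48.

Var[S] = 29859.84, sd(S) = 172.8, E(S) = 48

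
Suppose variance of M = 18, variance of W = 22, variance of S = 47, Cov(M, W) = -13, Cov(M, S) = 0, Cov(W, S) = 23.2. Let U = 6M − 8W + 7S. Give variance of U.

variance of U = 3008.6

variance of U = a²·variance of M + b²·variance of W + c²·variance of S + 2ab·Cov(M, W) + 2ac·Cov(M, S) + 2bc·Cov(W, S), with a = 6, b = -8, c = 7.
= 648 + 1408 + 2303 + 1248 + 0 + (-2598.4)
= 3008.6.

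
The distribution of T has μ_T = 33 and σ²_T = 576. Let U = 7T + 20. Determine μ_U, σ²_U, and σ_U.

U = 7T + 20 is linear with a = 7, b = 20.
μ_U = a·μ_T + b = 7·33 + 20 = 251.
σ²_U = a²·σ²_T = 7²·576 = 28224 (the additive constant 20 does not affect variance).
σ_T = √576 = 24.
σ_U = |a|·σ_T = |7|·24 = 168.

μ_U = 251, σ²_U = 28224, σ_U = 168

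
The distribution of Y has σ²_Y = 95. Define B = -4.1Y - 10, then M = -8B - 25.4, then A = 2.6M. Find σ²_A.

σ²_A = 690904.448

σ²_B = (-4.1)²·95 = 1596.95.
σ²_M = (-8)²·1596.95 = 102204.8.
σ²_A = 2.6²·102204.8 = 690904.448.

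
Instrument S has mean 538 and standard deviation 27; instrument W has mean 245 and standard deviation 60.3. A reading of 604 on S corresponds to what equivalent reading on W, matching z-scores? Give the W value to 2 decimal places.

z = (604 − 538)/27 ≈ 2.4444.
W = 245 + z·60.3 = 245 + (604 − 538)·60.3/27 = 392.40.

W = 392.40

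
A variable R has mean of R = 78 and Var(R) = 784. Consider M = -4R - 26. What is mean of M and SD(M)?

M = -4R - 26 is linear with a = -4, b = -26.
mean of M = a·mean of R + b = (-4)·78 + (-26) = -338.
SD(R) = √784 = 28.
SD(M) = |a|·SD(R) = |-4|·28 = 112.

mean of M = -338, SD(M) = 112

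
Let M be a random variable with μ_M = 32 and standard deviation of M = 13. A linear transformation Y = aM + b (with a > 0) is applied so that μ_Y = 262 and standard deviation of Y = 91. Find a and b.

a = 7, b = 38

standard deviation of Y = a·standard deviation of M (a > 0), so a = 91/13 = 7.
μ_Y = a·μ_M + b, so b = 262 − 7·32 = 38.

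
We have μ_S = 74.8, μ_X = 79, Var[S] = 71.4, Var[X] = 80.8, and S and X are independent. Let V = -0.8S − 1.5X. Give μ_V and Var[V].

μ_V = -178.34, Var[V] = 227.496

μ_V = (-0.8)·μ_S + (-1.5)·μ_X = (-0.8)·74.8 + (-1.5)·79 = -178.34.
Var[V] = a²·Var[S] + b²·Var[X] + 2ab·Cov(S, X) with a = -0.8, b = -1.5.
Independence gives Cov(S, X) = 0.
= (-0.8)²·71.4 + (-1.5)²·80.8 + 2·(-0.8)·(-1.5)·0
= 45.696 + 181.8 + 0 = 227.496.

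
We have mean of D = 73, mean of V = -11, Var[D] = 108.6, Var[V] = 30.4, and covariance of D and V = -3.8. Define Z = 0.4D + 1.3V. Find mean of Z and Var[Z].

mean of Z = 14.9, Var[Z] = 64.8

mean of Z = 0.4·mean of D + 1.3·mean of V = 0.4·73 + 1.3·(-11) = 14.9.
Var[Z] = a²·Var[D] + b²·Var[V] + 2ab·covariance of D and V with a = 0.4, b = 1.3.
= 0.4²·108.6 + 1.3²·30.4 + 2·0.4·1.3·(-3.8)
= 17.376 + 51.376 + (-3.952) = 64.8.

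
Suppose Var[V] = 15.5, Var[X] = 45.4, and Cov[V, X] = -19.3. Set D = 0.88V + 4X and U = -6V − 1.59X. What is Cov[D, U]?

By bilinearity, Cov[D, U] = ac·Var[V] + bd·Var[X] + (ad+bc)·Cov[V, X], with a=0.88, b=4, c=-6, d=-1.59.
ac·Var[V] = 0.88·(-6)·15.5 = -81.84
bd·Var[X] = 4·(-1.59)·45.4 = -288.744
(ad+bc)·Cov[V, X] = (-25.3992)·(-19.3) = 490.20456
Cov[D, U] = -81.84 + (-288.744) + 490.20456 = 119.62056.

Cov[D, U] = 119.62056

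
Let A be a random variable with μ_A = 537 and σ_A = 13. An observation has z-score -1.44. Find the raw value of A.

A = 518.28

A = μ_A + z·σ_A = 537 + (-1.44)·13 = 518.28.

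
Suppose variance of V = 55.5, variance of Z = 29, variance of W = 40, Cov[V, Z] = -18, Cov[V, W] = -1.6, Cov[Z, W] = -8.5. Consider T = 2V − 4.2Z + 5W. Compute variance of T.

variance of T = 2360.96

variance of T = a²·variance of V + b²·variance of Z + c²·variance of W + 2ab·Cov[V, Z] + 2ac·Cov[V, W] + 2bc·Cov[Z, W], with a = 2, b = -4.2, c = 5.
= 222 + 511.56 + 1000 + 302.4 + (-32) + 357
= 2360.96.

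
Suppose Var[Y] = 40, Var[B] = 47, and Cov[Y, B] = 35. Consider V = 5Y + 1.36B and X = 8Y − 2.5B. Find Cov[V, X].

By bilinearity, Cov[V, X] = ac·Var[Y] + bd·Var[B] + (ad+bc)·Cov[Y, B], with a=5, b=1.36, c=8, d=-2.5.
ac·Var[Y] = 5·8·40 = 1600
bd·Var[B] = 1.36·(-2.5)·47 = -159.8
(ad+bc)·Cov[Y, B] = (-1.62)·35 = -56.7
Cov[V, X] = 1600 + (-159.8) + (-56.7) = 1383.5.

Cov[V, X] = 1383.5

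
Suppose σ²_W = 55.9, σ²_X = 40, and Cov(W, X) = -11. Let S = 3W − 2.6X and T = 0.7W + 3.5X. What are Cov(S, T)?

By bilinearity, Cov(S, T) = ac·σ²_W + bd·σ²_X + (ad+bc)·Cov(W, X), with a=3, b=-2.6, c=0.7, d=3.5.
ac·σ²_W = 3·0.7·55.9 = 117.39
bd·σ²_X = (-2.6)·3.5·40 = -364
(ad+bc)·Cov(W, X) = (8.68)·(-11) = -95.48
Cov(S, T) = 117.39 + (-364) + (-95.48) = -342.09.

Cov(S, T) = -342.09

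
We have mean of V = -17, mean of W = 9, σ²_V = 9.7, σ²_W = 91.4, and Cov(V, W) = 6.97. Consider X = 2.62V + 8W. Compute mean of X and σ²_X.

mean of X = 27.46, σ²_X = 6208.36708

mean of X = 2.62·mean of V + 8·mean of W = 2.62·(-17) + 8·9 = 27.46.
σ²_X = a²·σ²_V + b²·σ²_W + 2ab·Cov(V, W) with a = 2.62, b = 8.
= 2.62²·9.7 + 8²·91.4 + 2·2.62·8·6.97
= 66.58468 + 5849.6 + 292.1824 = 6208.36708.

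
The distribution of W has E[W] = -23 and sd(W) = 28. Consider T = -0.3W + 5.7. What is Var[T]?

Var[T] = 70.56

T = -0.3W + 5.7 is linear with a = -0.3, b = 5.7.
Var[W] = 28² = 784.
Var[T] = a²·Var[W] = (-0.3)²·784 = 70.56 (the additive constant 5.7 does not affect variance).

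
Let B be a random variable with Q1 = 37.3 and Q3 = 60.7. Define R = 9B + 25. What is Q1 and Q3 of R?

a = 9 > 0: Q1(R) = a·Q1(B)+b = 360.7, Q3(R) = a·Q3(B)+b = 571.3.

Q1(R) = 360.7, Q3(R) = 571.3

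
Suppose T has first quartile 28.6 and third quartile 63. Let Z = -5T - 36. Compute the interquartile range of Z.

IQR(Z) = 172

IQR of T = Q3 − Q1 = 63 − 28.6 = 34.4.
Under Z = aT + b, IQR(Z) = |a|·IQR(T) = |-5|·34.4 = 172 (shifts cancel; spread scales by |a|).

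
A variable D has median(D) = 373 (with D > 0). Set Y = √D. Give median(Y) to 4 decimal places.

median(Y) = 19.3132

√D is monotone on this domain, so median(Y) = √(373) ≈ 19.3132.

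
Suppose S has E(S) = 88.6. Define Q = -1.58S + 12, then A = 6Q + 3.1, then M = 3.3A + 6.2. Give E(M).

E(Q) = (-1.58)·88.6 + 12 = -127.988.
E(A) = 6·(-127.988) + 3.1 = -764.828.
E(M) = 3.3·(-764.828) + 6.2 = -2517.7324.

E(M) = -2517.7324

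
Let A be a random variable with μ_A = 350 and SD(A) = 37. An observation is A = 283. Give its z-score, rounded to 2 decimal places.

z = -1.81

z = (A − μ_A) / SD(A) = (283 − 350) / 37 ≈ -1.81.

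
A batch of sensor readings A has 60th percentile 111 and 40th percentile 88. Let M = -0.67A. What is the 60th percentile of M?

60th percentile of M = -58.96

Since a = -0.67 < 0 the transformation is decreasing, reversing order: the 60th percentile of M corresponds to the 40th percentile of A.
So P_{60}(M) = a·P_{40}(A) + b = (-0.67)·88 = -58.96.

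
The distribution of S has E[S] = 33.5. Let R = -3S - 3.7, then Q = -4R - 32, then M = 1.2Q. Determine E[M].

E[M] = 461.76

E[R] = (-3)·33.5 + (-3.7) = -104.2.
E[Q] = (-4)·(-104.2) + (-32) = 384.8.
E[M] = 1.2·384.8 = 461.76.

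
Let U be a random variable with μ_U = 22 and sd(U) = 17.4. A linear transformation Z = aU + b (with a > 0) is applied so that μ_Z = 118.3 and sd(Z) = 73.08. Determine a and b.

a = 4.2, b = 25.9

sd(Z) = a·sd(U) (a > 0), so a = 73.08/17.4 = 4.2.
μ_Z = a·μ_U + b, so b = 118.3 − 4.2·22 = 25.9.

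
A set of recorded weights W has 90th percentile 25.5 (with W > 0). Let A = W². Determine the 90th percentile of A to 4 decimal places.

90th percentile of A = 650.25

W² is increasing, so P_{90}(A) = g(P_{90}(W)) = 650.25.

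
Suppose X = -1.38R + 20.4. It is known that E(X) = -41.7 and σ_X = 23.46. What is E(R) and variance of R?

From X = -1.38R + 20.4: E(X) = a·E(R) + b, so E(R) = (E(X) − b)/a = (-41.7 − 20.4)/(-1.38) = 45.
variance of X = 23.46² = 550.3716.
variance of X = a²·variance of R, so variance of R = 550.3716/(-1.38)² = 289.

E(R) = 45, variance of R = 289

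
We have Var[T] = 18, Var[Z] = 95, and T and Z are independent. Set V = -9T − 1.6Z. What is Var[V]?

Var[V] = 1701.2

Var[V] = a²·Var[T] + b²·Var[Z] + 2ab·Cov[T, Z] with a = -9, b = -1.6.
Independence gives Cov[T, Z] = 0.
= (-9)²·18 + (-1.6)²·95 + 2·(-9)·(-1.6)·0
= 1458 + 243.2 + 0 = 1701.2.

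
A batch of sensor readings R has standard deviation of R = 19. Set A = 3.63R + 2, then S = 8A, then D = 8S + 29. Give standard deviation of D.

standard deviation of A = |3.63|·19 = 68.97.
standard deviation of S = |8|·68.97 = 551.76.
standard deviation of D = |8|·551.76 = 4414.08.

standard deviation of D = 4414.08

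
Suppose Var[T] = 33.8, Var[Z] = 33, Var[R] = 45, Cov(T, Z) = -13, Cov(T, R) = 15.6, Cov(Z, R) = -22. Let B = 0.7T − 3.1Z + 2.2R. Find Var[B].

Var[B] = a²·Var[T] + b²·Var[Z] + c²·Var[R] + 2ab·Cov(T, Z) + 2ac·Cov(T, R) + 2bc·Cov(Z, R), with a = 0.7, b = -3.1, c = 2.2.
= 16.562 + 317.13 + 217.8 + 56.42 + 48.048 + 300.08
= 956.04.

Var[B] = 956.04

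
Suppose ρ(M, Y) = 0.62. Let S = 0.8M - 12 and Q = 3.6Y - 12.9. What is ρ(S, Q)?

Linear rescalings preserve correlation up to sign; here the slopes 0.8 and 3.6 have the same sign, so ρ(S, Q) = ρ(M, Y) = 0.62.

ρ(S, Q) = 0.62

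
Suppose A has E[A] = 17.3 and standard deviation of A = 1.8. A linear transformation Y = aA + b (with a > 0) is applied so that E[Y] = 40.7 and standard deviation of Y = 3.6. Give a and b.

standard deviation of Y = a·standard deviation of A (a > 0), so a = 3.6/1.8 = 2.
E[Y] = a·E[A] + b, so b = 40.7 − 2·17.3 = 6.1.

a = 2, b = 6.1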